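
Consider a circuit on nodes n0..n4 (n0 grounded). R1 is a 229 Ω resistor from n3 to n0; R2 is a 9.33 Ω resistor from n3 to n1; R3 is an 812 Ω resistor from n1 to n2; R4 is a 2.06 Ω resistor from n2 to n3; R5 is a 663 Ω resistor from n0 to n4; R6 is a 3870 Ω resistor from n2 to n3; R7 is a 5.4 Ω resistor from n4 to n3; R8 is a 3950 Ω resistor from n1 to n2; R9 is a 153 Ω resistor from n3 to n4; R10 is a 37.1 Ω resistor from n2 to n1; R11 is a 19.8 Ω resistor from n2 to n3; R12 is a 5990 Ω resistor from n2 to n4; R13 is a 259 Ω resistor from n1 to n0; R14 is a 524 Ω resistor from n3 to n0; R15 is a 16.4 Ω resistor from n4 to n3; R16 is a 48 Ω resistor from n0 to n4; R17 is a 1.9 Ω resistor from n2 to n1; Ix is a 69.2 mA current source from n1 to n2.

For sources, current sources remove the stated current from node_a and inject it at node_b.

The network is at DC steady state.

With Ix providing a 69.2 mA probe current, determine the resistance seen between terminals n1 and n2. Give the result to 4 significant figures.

R_eq = 1.547 Ω

Apply KCL at each of the 4 non-ground nodes and solve the resulting linear system.
Node n1: branches {R2, R3, R8, R10, R13, R17, Ix} → V_1 = -0.07759
Node n2: branches {R3, R4, R6, R8, R10, R11, R12, R17, Ix} → V_2 = 0.02946
Node n3: branches {R1, R2, R4, R6, R7, R9, R11, R14, R15} → V_3 = 0.01117
Node n4: branches {R5, R7, R9, R12, R15, R16} → V_4 = 0.01027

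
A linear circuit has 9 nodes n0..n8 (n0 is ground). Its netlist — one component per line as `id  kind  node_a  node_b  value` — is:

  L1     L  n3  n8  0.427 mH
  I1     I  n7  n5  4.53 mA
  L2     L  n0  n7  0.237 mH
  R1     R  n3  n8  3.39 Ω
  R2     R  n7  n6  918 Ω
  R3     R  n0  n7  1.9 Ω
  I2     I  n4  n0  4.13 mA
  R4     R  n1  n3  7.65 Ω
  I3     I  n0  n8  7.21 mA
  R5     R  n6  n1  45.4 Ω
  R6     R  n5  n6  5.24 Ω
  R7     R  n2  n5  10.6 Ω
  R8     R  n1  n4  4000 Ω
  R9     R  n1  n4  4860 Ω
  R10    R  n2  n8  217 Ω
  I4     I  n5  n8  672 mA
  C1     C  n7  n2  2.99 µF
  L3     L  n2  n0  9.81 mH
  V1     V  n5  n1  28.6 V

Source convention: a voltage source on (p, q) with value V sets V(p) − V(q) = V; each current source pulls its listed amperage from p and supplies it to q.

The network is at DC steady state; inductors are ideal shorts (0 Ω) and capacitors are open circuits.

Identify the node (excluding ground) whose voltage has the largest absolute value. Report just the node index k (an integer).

4

MNA unknowns: 8 node voltages V₁..V_8 plus 4 source currents (L1, L2, L3, V1)
L1: row V3−V8=0, i_L1 at 3,8
I1: z[7]−=0.00453, z[5]+=0.00453
L2: row V0−V7=0, i_L2 at 0,7
R1: Y=0.2950 on G[3,8]
R2: Y=0.001089 on G[7,6]
R3: Y=0.5263 on G[0,7]
I2: z[4]−=0.00413, z[0]+=0.00413
R4: Y=0.1307 on G[1,3]
I3: z[0]−=0.00721, z[8]+=0.00721
R5: Y=0.02203 on G[6,1]
R6: Y=0.1908 on G[5,6]
R7: Y=0.09434 on G[2,5]
R8: Y=0.0002500 on G[1,4]
R9: Y=0.0002058 on G[1,4]
R10: Y=0.004608 on G[2,8]
I4: z[5]−=0.672, z[8]+=0.672
C1: Y=0.000 on G[7,2]
L3: row V2−V0=0, i_L3 at 2,0
V1: row V5−V1=28.6, i_V1 at 5,1
solve → V1=-27.45, V2=0.000, V3=-21.49, V4=-36.51, V5=1.151, V6=-1.799, V7=0.000, V8=-21.49
aux → i_L1=-0.7783, i_L2=0.006489, i_L3=0.009569, i_V1=-1.339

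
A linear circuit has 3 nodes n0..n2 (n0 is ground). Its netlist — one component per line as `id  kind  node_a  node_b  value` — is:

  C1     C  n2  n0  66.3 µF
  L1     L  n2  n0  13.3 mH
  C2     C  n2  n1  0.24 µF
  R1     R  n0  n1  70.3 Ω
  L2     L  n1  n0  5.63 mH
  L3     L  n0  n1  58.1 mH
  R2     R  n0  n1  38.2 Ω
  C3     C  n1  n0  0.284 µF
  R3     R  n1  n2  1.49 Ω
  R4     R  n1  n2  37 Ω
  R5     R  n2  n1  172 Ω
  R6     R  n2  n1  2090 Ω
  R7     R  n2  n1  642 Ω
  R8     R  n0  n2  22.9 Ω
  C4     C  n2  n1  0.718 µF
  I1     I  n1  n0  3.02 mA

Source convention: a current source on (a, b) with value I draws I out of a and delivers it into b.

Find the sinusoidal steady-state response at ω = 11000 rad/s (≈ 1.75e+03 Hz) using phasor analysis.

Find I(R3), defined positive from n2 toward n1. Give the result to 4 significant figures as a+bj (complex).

0.002747+0.0001660j A

MNA unknowns: 2 node voltages V₁..V_2
C1: Y=0.000+0.7293j on G[2,0]
L1: Y=0.000-0.006835j on G[2,0]
C2: Y=0.000+0.002640j on G[2,1]
R1: Y=0.01422+0.000j on G[0,1]
L2: Y=0.000-0.01615j on G[1,0]
L3: Y=0.000-0.001565j on G[0,1]
R2: Y=0.02618+0.000j on G[0,1]
C3: Y=0.000+0.003124j on G[1,0]
R3: Y=0.6711+0.000j on G[1,2]
R4: Y=0.02703+0.000j on G[1,2]
R5: Y=0.005814+0.000j on G[2,1]
R6: Y=0.0004785+0.000j on G[2,1]
R7: Y=0.001558+0.000j on G[2,1]
R8: Y=0.04367+0.000j on G[0,2]
C4: Y=0.000+0.007898j on G[2,1]
I1: z[1]−=0.00302, z[0]+=0.00302
solve → V1=-0.004634+0.003716j, V2=-0.0005409+0.003963j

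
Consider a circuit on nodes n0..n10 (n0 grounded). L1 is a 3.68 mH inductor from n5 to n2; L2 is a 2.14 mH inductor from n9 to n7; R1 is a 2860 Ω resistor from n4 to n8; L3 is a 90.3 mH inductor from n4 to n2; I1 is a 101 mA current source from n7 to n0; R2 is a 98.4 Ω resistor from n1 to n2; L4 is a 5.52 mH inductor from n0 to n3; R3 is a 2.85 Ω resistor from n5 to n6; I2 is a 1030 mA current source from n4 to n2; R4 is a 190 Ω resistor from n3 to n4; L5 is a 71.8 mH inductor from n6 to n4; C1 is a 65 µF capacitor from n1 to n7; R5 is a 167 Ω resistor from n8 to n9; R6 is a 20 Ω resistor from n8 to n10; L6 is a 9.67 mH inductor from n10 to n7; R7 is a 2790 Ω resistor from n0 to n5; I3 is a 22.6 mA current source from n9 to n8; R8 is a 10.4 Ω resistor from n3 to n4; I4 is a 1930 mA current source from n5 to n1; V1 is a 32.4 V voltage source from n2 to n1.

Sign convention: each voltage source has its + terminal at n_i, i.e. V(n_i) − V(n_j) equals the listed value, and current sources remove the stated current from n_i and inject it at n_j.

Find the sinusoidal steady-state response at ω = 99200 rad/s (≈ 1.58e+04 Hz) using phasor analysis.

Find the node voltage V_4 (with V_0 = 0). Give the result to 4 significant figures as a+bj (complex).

-23.61-266.5j V

Element admittances at ω=99200 rad/s:
  Y(L1) = 0.000-0.002739j S between n5,n2
  Y(L2) = 0.000-0.004711j S between n9,n7
  Y(R1) = 0.0003497+0.000j S between n4,n8
  Y(L3) = 0.000-0.0001116j S between n4,n2
  I1: injects 0.101 A into n0 (from n7)
  Y(R2) = 0.01016+0.000j S between n1,n2
  Y(L4) = 0.000-0.001826j S between n0,n3
  Y(R3) = 0.3509+0.000j S between n5,n6
  I2: injects 1.03 A into n2 (from n4)
  Y(R4) = 0.005263+0.000j S between n3,n4
  Y(L5) = 0.000-0.0001404j S between n6,n4
  Y(C1) = 0.000+6.448j S between n1,n7
  Y(R5) = 0.005988+0.000j S between n8,n9
  Y(R6) = 0.05000+0.000j S between n8,n10
  Y(L6) = 0.000-0.001042j S between n10,n7
  Y(R7) = 0.0003584+0.000j S between n0,n5
  I3: injects 0.0226 A into n8 (from n9)
  Y(R8) = 0.09615+0.000j S between n3,n4
  I4: injects 1.93 A into n1 (from n5)
  V1: constraint V(n2)−V(n1) = 32.4
Assemble and solve the 11×11 MNA system:
  V(n1)=1114+758.5j  V(n2)=1147+758.5j  V(n3)=-18.81-266.8j  V(n4)=-23.61-266.5j  V(n5)=1078-95.82j  V(n6)=1077-95.38j  V(n7)=1114+758.6j  V(n8)=1133+647.5j  V(n9)=1177+697.2j  V(n10)=1135+647.9j
  i(V1)=-1.754+0.3196j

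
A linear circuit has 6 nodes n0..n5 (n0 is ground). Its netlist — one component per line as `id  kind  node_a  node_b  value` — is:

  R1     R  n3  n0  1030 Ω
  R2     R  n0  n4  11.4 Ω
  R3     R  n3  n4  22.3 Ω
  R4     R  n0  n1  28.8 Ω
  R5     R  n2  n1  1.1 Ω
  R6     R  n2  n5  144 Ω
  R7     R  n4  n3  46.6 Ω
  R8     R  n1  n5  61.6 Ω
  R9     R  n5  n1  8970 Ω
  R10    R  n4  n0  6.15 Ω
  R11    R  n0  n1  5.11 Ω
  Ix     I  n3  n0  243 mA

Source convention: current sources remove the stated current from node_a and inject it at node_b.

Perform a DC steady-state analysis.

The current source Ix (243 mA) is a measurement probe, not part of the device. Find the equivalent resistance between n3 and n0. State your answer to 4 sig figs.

R_eq = 18.73 Ω

Element admittances at DC:
  Y(R1) = 0.0009709 S between n3,n0
  Y(R2) = 0.08772 S between n0,n4
  Y(R3) = 0.04484 S between n3,n4
  Y(R4) = 0.03472 S between n0,n1
  Y(R5) = 0.9091 S between n2,n1
  Y(R6) = 0.006944 S between n2,n5
  Y(R7) = 0.02146 S between n4,n3
  Y(R8) = 0.01623 S between n1,n5
  Y(R9) = 0.0001115 S between n5,n1
  Y(R10) = 0.1626 S between n4,n0
  Y(R11) = 0.1957 S between n0,n1
  Ix: injects 0.243 A into n0 (from n3)
Assemble and solve the 5×5 MNA system:
  V(n1)=0.000  V(n2)=0.000  V(n3)=-4.551  V(n4)=-0.9531  V(n5)=0.000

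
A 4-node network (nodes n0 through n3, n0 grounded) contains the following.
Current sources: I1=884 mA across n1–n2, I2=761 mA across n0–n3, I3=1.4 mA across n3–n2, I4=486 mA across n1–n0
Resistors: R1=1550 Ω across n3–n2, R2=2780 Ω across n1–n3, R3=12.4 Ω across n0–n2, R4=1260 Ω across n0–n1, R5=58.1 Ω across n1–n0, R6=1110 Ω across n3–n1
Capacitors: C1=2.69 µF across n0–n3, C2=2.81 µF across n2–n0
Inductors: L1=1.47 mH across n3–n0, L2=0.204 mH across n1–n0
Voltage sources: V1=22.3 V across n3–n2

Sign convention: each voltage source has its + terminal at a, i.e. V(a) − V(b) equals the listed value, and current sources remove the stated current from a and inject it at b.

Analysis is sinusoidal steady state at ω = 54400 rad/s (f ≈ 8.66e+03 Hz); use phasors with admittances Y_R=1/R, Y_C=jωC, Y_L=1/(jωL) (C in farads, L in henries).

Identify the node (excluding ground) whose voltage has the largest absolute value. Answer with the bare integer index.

3

Apply KCL at each of the 3 non-ground nodes and solve the resulting linear system.
Node n1: branches {I1, R2, R4, R5, R6, L2, I4} → V_1 = -2.962-14.37j
Node n2: branches {I1, R1, R3, C2, I3, V1} → V_2 = -8.196-7.968j
Node n3: branches {R1, C1, R2, L1, I2, R6, I3, V1} → V_3 = 14.10-7.968j
Source currents: i(V1)=-0.3427-1.896j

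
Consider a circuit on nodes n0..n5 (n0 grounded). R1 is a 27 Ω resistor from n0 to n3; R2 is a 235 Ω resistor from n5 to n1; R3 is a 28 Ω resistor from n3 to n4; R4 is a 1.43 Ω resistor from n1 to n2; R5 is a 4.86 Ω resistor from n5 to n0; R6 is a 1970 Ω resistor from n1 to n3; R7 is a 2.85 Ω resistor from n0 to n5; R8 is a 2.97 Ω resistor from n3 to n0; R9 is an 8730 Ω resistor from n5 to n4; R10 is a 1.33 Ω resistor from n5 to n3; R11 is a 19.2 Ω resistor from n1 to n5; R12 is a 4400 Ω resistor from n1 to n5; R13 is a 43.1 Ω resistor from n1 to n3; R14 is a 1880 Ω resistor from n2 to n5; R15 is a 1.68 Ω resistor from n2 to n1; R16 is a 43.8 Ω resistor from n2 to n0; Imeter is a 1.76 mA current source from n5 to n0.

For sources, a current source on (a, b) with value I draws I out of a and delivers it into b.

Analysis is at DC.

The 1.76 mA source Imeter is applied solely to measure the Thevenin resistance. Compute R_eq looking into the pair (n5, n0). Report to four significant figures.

R_eq = 1.216 Ω

Apply KCL at each of the 5 non-ground nodes and solve the resulting linear system.
Node n1: branches {R2, R4, R6, R11, R12, R13, R15} → V_1 = -0.001512
Node n2: branches {R4, R14, R15, R16} → V_2 = -0.001486
Node n3: branches {R1, R3, R6, R8, R10, R13} → V_3 = -0.001431
Node n4: branches {R3, R9} → V_4 = -0.001433
Node n5: branches {R2, R5, R7, R9, R10, R11, R12, R14, Imeter} → V_5 = -0.002140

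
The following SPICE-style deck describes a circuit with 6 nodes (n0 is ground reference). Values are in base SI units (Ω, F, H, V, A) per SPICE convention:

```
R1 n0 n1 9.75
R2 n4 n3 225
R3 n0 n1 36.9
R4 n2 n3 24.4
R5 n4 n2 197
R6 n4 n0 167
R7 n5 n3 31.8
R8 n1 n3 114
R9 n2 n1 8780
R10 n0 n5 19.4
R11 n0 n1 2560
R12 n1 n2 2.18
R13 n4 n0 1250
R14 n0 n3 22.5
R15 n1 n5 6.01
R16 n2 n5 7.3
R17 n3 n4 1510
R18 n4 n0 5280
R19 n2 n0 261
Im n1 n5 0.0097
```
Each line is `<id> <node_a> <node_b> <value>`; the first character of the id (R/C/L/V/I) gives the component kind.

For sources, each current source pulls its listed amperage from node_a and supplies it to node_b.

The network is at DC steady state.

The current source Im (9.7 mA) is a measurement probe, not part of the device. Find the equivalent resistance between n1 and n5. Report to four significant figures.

Apply KCL at each of the 5 non-ground nodes and solve the resulting linear system.
Node n1: branches {R1, R3, R8, R9, R11, R12, R15, Im} → V_1 = -0.009404
Node n2: branches {R4, R5, R9, R12, R16, R19} → V_2 = -0.002068
Node n3: branches {R2, R4, R7, R8, R14, R17} → V_3 = 0.003700
Node n4: branches {R2, R5, R6, R13, R17, R18} → V_4 = 0.0004893
Node n5: branches {R7, R10, R15, R16, Im} → V_5 = 0.02062

R_eq = 3.096 Ω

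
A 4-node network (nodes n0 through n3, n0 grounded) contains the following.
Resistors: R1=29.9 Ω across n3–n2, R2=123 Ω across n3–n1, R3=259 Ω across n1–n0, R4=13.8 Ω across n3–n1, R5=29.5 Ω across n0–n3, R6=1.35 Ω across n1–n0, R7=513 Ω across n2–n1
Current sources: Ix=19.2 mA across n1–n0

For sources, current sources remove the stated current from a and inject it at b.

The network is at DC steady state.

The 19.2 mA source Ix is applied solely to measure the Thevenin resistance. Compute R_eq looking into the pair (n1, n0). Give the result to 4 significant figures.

R_eq = 1.301 Ω

Element admittances at DC:
  Y(R1) = 0.03344 S between n3,n2
  Y(R2) = 0.008130 S between n3,n1
  Y(R3) = 0.003861 S between n1,n0
  Y(R4) = 0.07246 S between n3,n1
  Y(R5) = 0.03390 S between n0,n3
  Y(R6) = 0.7407 S between n1,n0
  Y(R7) = 0.001949 S between n2,n1
  Ix: injects 0.0192 A into n0 (from n1)
Assemble and solve the 3×3 MNA system:
  V(n1)=-0.02498  V(n2)=-0.01810  V(n3)=-0.01770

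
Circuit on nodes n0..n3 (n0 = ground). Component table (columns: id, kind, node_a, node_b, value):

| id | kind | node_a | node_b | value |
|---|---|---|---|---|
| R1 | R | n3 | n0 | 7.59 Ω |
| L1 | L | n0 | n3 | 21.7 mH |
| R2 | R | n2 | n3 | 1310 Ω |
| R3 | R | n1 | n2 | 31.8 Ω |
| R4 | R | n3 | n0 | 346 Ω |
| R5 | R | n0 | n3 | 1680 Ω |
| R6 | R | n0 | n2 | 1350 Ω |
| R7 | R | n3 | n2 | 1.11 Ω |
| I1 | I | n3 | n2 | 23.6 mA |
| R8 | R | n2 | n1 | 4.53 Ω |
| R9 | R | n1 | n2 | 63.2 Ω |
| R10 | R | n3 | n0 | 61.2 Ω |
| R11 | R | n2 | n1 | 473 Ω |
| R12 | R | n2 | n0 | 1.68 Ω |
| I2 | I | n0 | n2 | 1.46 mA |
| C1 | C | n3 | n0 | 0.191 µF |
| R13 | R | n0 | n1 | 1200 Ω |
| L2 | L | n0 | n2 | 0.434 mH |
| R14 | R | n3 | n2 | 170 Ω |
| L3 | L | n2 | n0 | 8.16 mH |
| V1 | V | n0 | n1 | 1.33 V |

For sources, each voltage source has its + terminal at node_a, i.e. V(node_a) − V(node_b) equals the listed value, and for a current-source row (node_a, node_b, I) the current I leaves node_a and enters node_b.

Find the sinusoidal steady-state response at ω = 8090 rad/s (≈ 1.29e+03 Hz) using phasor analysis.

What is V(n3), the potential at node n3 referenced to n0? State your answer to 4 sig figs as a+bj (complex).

-0.3010-0.08615j V

Apply KCL at each of the 3 non-ground nodes and solve the resulting linear system.
Node n1: branches {R3, R8, R9, R11, R13, V1} → V_1 = -1.330+0.000j
Node n2: branches {R2, R3, R6, R7, I1, R8, R9, R11, R12, I2, L2, R14, L3} → V_2 = -0.3257-0.09916j
Node n3: branches {R1, L1, R2, R4, R5, R7, I1, R10, C1, R14} → V_3 = -0.3010-0.08615j
Source currents: i(V1)=-0.2724+0.02679j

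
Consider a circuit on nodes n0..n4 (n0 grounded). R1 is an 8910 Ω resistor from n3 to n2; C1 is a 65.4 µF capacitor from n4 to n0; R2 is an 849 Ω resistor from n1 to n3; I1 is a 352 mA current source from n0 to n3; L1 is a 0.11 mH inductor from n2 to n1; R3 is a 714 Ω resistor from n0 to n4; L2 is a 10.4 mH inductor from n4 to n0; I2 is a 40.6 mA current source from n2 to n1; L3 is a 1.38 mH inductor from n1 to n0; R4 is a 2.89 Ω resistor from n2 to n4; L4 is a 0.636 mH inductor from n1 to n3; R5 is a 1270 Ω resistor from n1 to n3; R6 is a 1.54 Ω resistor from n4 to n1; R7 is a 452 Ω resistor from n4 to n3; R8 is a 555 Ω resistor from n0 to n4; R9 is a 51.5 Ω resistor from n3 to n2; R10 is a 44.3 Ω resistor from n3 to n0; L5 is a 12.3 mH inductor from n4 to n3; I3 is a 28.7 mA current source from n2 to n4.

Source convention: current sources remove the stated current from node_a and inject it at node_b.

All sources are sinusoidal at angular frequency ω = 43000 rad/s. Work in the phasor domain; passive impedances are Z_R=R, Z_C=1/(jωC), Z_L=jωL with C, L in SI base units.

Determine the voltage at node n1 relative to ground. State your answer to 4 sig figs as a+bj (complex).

Element admittances at ω=43000 rad/s:
  Y(R1) = 0.0001122+0.000j S between n3,n2
  Y(C1) = 0.000+2.812j S between n4,n0
  Y(R2) = 0.001178+0.000j S between n1,n3
  I1: injects 0.352 A into n3 (from n0)
  Y(L1) = 0.000-0.2114j S between n2,n1
  Y(R3) = 0.001401+0.000j S between n0,n4
  Y(L2) = 0.000-0.002236j S between n4,n0
  I2: injects 0.0406 A into n1 (from n2)
  Y(L3) = 0.000-0.01685j S between n1,n0
  Y(R4) = 0.3460+0.000j S between n2,n4
  Y(L4) = 0.000-0.03657j S between n1,n3
  Y(R5) = 0.0007874+0.000j S between n1,n3
  Y(R6) = 0.6494+0.000j S between n4,n1
  Y(R7) = 0.002212+0.000j S between n4,n3
  Y(R8) = 0.001802+0.000j S between n0,n4
  Y(R9) = 0.01942+0.000j S between n3,n2
  Y(R10) = 0.02257+0.000j S between n3,n0
  Y(L5) = 0.000-0.001891j S between n4,n3
  I3: injects 0.0287 A into n4 (from n2)
Assemble and solve the 4×4 MNA system:
  V(n1)=0.2980-0.2016j  V(n2)=-0.03527-0.09163j  V(n3)=4.541+3.488j  V(n4)=-0.02613-0.09003j

0.2980-0.2016j V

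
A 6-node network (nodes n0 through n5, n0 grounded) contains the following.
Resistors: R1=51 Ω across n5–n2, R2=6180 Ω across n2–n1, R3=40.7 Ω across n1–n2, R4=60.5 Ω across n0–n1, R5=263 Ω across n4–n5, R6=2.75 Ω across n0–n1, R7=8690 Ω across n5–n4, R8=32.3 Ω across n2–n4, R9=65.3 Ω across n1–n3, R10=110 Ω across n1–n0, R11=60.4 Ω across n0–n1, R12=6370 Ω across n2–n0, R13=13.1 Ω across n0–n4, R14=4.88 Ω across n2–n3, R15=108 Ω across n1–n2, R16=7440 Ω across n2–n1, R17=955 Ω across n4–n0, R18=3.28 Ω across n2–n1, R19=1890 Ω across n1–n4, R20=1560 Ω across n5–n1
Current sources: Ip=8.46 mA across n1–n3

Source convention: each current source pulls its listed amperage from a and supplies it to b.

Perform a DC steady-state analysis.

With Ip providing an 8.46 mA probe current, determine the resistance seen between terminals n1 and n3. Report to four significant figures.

R_eq = 6.841 Ω

Apply KCL at each of the 5 non-ground nodes and solve the resulting linear system.
Node n1: branches {R2, R3, R4, R6, R9, R10, R11, R15, R16, R18, R19, R20, Ip} → V_1 = -0.001153
Node n2: branches {R1, R2, R3, R8, R12, R14, R15, R16, R18} → V_2 = 0.01976
Node n3: branches {R9, R14, Ip} → V_3 = 0.05672
Node n4: branches {R5, R7, R8, R13, R17, R19} → V_4 = 0.006009
Node n5: branches {R1, R5, R7, R20} → V_5 = 0.01698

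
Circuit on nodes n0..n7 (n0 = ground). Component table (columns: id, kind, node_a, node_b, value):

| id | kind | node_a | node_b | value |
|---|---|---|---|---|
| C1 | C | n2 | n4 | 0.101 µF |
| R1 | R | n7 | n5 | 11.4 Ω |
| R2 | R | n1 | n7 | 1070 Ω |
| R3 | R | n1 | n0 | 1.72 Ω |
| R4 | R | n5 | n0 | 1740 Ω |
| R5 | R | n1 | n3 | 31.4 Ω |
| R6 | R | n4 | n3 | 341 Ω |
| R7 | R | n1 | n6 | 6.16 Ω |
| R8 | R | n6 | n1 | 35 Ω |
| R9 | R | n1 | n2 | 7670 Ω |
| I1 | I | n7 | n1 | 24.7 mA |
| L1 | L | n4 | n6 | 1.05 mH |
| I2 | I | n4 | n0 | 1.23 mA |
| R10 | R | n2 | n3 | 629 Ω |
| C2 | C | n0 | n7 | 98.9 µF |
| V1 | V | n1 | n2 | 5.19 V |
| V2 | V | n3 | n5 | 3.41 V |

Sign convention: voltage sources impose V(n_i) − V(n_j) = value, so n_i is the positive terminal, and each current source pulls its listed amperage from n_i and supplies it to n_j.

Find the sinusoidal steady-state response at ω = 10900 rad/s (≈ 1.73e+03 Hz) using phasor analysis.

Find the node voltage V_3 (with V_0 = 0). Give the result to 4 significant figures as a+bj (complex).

MNA unknowns: 7 node voltages V₁..V_7 plus 2 source currents (V1, V2)
C1: Y=0.000+0.001101j on G[2,4]
R1: Y=0.08772+0.000j on G[7,5]
R2: Y=0.0009346+0.000j on G[1,7]
R3: Y=0.5814+0.000j on G[1,0]
R4: Y=0.0005747+0.000j on G[5,0]
R5: Y=0.03185+0.000j on G[1,3]
R6: Y=0.002933+0.000j on G[4,3]
R7: Y=0.1623+0.000j on G[1,6]
R8: Y=0.02857+0.000j on G[6,1]
R9: Y=0.0001304+0.000j on G[1,2]
I1: z[7]−=0.0247, z[1]+=0.0247
L1: Y=0.000-0.08737j on G[4,6]
I2: z[4]−=0.00123, z[0]+=0.00123
R10: Y=0.001590+0.000j on G[2,3]
C2: Y=0.000+1.078j on G[0,7]
V1: row V1−V2=5.19, i_V1 at 1,2
V2: row V3−V5=3.41, i_V2 at 3,5
solve → V1=0.1922+0.004454j, V2=-4.998+0.004454j, V3=2.405+0.07533j, V4=0.2836+0.03215j, V5=-1.005+0.07533j, V6=0.2185-0.02534j, V7=-0.002443+0.1043j
aux → i_V1=-0.01242-0.005927j, i_V2=-0.08848-0.002496j

2.405+0.07533j V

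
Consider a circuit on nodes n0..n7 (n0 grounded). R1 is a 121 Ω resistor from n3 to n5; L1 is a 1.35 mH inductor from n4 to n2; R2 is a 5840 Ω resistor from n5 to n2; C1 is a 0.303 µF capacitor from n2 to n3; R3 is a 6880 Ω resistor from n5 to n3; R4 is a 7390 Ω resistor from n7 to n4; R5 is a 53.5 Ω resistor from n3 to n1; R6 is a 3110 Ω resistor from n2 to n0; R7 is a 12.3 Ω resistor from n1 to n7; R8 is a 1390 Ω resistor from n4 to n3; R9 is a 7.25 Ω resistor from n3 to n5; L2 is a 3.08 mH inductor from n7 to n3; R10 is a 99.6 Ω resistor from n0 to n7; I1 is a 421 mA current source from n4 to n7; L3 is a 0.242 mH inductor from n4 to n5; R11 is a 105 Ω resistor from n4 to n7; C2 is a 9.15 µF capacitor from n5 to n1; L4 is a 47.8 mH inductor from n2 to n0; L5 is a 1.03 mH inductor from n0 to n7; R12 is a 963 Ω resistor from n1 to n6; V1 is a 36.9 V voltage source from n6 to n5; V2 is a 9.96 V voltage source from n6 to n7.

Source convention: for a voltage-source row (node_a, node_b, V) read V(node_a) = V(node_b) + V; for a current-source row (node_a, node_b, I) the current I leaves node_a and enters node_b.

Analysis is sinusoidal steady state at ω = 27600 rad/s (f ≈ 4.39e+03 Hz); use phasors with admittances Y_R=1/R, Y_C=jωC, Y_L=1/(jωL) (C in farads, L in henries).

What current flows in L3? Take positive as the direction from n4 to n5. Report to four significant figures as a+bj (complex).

Apply KCL at each of the 7 non-ground nodes and solve the resulting linear system.
Node n1: branches {R5, R7, C2, R12} → V_1 = -23.49-7.640j
Node n2: branches {L1, R2, C1, R6, L4} → V_2 = -25.31+0.4613j
Node n3: branches {R1, C1, R3, R5, R8, R9, L2} → V_3 = -26.01-2.663j
Node n4: branches {L1, R4, R8, I1, L3, R11} → V_4 = -26.25-0.7957j
Node n5: branches {R1, R2, R3, R9, L3, C2, V1} → V_5 = -26.37+0.05968j
Node n6: branches {R12, V1, V2} → V_6 = 10.53+0.05968j
Node n7: branches {R4, R7, L2, R10, I1, R11, L5, V2} → V_7 = 0.5666+0.05968j
Source currents: i(V1)=-1.869-0.3102j, i(V2)=1.834+0.3022j

-0.1281-0.01837j A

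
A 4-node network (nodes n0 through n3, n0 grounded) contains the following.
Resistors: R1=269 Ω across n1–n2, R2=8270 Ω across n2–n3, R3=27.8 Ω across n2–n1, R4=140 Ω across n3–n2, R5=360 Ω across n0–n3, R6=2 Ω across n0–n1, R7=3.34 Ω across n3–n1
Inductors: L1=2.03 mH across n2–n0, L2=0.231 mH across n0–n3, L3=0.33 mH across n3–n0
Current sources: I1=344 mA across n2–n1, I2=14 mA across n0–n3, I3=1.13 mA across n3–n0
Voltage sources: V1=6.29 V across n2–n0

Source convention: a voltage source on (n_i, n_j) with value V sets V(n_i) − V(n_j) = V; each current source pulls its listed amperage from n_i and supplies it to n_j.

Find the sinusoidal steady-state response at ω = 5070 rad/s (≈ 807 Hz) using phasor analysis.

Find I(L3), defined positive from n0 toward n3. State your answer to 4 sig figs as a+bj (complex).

-0.1092+0.01524j A

Apply KCL at each of the 3 non-ground nodes and solve the resulting linear system.
Node n1: branches {R1, R3, R6, I1, R7} → V_1 = 0.7166+0.06519j
Node n2: branches {R1, R2, R3, L1, R4, I1, V1} → V_2 = 6.290+0.000j
Node n3: branches {R2, L2, R4, R5, L3, I2, I3, R7} → V_3 = 0.02550+0.1827j
Source currents: i(V1)=-0.6107+0.6151j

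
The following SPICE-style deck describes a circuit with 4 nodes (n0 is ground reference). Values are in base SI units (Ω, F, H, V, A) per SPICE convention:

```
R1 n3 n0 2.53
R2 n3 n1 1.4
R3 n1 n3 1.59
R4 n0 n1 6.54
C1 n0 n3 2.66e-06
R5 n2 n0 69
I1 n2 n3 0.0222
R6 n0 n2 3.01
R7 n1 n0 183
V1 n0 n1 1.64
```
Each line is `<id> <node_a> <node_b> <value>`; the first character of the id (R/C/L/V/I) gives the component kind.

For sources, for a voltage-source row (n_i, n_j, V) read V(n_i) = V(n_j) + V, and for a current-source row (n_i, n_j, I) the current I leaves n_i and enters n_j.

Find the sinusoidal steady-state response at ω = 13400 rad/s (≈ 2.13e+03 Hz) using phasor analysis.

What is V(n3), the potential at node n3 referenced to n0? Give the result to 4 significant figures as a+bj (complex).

-1.254+0.02571j V

MNA unknowns: 3 node voltages V₁..V_3 plus 1 source current (V1)
R1: Y=0.3953+0.000j on G[3,0]
R2: Y=0.7143+0.000j on G[3,1]
R3: Y=0.6289+0.000j on G[1,3]
R4: Y=0.1529+0.000j on G[0,1]
C1: Y=0.000+0.03564j on G[0,3]
R5: Y=0.01449+0.000j on G[2,0]
I1: z[2]−=0.0222, z[3]+=0.0222
R6: Y=0.3322+0.000j on G[0,2]
R7: Y=0.005464+0.000j on G[1,0]
V1: row V0−V1=1.64, i_V1 at 0,1
solve → V1=-1.640+0.000j, V2=-0.06403+0.000j, V3=-1.254+0.02571j
aux → i_V1=-0.7784-0.03453j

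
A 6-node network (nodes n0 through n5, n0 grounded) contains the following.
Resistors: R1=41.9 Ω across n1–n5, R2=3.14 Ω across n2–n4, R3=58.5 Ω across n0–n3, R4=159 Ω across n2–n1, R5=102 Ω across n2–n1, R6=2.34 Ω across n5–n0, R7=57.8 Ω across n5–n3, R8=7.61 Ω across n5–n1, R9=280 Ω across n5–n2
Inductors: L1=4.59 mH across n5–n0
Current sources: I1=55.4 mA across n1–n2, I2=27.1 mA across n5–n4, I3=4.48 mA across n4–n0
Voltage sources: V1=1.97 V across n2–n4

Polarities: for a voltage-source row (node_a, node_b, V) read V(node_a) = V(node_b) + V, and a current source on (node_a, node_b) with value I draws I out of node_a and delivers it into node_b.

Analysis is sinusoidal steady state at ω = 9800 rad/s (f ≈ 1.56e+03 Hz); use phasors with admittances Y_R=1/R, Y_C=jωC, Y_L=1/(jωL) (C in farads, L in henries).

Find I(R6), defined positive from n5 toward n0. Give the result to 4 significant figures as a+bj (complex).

Apply KCL at each of the 5 non-ground nodes and solve the resulting linear system.
Node n1: branches {R1, I1, R4, R5, R8} → V_1 = 0.04317-0.0005227j
Node n2: branches {I1, R2, R4, R5, R9, V1} → V_2 = 4.001-0.0005227j
Node n3: branches {R3, R7} → V_3 = -0.005156-0.0002629j
Node n4: branches {R2, I2, I3, V1} → V_4 = 2.031-0.0005227j
Node n5: branches {R1, L1, I2, R6, R7, R8, R9} → V_5 = -0.01025-0.0005227j
Source currents: i(V1)=-0.6500+0.000j

-0.004380-0.0002234j A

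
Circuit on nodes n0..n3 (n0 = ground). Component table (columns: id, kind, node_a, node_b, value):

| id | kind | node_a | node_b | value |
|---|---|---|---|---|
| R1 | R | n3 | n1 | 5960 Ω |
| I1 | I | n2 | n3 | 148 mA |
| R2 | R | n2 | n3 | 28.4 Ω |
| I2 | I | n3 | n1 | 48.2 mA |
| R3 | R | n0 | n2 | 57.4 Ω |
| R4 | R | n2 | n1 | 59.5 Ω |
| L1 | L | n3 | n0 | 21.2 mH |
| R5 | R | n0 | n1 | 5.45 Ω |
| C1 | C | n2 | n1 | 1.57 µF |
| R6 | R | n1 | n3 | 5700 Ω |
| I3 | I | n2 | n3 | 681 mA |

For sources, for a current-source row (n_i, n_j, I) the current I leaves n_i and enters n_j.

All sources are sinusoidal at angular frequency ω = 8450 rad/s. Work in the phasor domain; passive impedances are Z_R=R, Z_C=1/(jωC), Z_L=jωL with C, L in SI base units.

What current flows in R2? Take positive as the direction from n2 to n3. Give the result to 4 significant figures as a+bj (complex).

-0.7363-0.1067j A

Apply KCL at each of the 3 non-ground nodes and solve the resulting linear system.
Node n1: branches {R1, I2, R4, R5, C1, R6} → V_1 = -0.07440+0.2384j
Node n2: branches {I1, R2, R3, R4, C1, I3} → V_2 = -1.387+3.744j
Node n3: branches {R1, I1, R2, I2, L1, R6, I3} → V_3 = 19.52+6.775j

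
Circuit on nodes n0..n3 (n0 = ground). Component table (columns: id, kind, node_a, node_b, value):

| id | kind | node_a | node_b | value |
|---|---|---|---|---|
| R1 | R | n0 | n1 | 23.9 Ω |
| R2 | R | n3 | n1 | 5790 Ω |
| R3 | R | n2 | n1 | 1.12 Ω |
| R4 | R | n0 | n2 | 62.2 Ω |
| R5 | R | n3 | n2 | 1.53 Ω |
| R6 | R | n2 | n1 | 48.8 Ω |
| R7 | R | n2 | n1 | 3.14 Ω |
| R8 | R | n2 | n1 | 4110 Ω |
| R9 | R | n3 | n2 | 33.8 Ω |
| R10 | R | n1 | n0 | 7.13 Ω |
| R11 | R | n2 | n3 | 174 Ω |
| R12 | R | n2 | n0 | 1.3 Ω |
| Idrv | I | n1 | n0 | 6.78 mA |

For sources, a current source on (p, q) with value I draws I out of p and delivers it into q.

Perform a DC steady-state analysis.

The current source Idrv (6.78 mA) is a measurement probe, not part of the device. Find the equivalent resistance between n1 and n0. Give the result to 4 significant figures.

R_eq = 1.511 Ω

Apply KCL at each of the 3 non-ground nodes and solve the resulting linear system.
Node n1: branches {R1, R2, R3, R6, R7, R8, R10, Idrv} → V_1 = -0.01025
Node n2: branches {R3, R4, R5, R6, R7, R8, R9, R11, R12} → V_2 = -0.006258
Node n3: branches {R2, R5, R9, R11} → V_3 = -0.006259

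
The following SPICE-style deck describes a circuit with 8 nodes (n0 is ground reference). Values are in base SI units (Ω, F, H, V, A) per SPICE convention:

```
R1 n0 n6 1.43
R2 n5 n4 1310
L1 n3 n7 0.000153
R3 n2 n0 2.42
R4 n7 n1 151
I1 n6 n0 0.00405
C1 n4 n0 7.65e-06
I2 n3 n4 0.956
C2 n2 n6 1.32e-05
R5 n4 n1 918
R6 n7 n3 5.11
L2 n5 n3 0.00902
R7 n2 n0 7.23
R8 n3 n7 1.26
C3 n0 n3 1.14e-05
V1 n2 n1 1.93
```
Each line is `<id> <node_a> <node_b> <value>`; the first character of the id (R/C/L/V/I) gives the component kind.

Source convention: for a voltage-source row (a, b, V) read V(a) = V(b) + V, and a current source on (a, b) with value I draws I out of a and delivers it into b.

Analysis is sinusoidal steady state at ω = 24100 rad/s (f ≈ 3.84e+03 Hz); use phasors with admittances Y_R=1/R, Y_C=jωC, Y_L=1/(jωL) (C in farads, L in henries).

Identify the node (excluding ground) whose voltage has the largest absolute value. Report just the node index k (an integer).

4

Element admittances at ω=24100 rad/s:
  Y(R1) = 0.6993+0.000j S between n0,n6
  Y(R2) = 0.0007634+0.000j S between n5,n4
  Y(L1) = 0.000-0.2712j S between n3,n7
  Y(R3) = 0.4132+0.000j S between n2,n0
  Y(R4) = 0.006623+0.000j S between n7,n1
  I1: injects 0.00405 A into n0 (from n6)
  Y(C1) = 0.000+0.1844j S between n4,n0
  I2: injects 0.956 A into n4 (from n3)
  Y(C2) = 0.000+0.3181j S between n2,n6
  Y(R5) = 0.001089+0.000j S between n4,n1
  Y(R6) = 0.1957+0.000j S between n7,n3
  Y(L2) = 0.000-0.004600j S between n5,n3
  Y(R7) = 0.1383+0.000j S between n2,n0
  Y(R8) = 0.7937+0.000j S between n3,n7
  Y(C3) = 0.000+0.2747j S between n0,n3
  V1: constraint V(n2)−V(n1) = 1.93
Assemble and solve the 8×8 MNA system:
  V(n1)=-1.905+0.01379j  V(n2)=0.02525+0.01379j  V(n3)=-0.1077+3.526j  V(n4)=0.06587-5.179j  V(n5)=1.303+3.321j  V(n6)=-0.005667+0.01406j  V(n7)=-0.1129+3.502j
  i(V1)=-0.01401-0.01744j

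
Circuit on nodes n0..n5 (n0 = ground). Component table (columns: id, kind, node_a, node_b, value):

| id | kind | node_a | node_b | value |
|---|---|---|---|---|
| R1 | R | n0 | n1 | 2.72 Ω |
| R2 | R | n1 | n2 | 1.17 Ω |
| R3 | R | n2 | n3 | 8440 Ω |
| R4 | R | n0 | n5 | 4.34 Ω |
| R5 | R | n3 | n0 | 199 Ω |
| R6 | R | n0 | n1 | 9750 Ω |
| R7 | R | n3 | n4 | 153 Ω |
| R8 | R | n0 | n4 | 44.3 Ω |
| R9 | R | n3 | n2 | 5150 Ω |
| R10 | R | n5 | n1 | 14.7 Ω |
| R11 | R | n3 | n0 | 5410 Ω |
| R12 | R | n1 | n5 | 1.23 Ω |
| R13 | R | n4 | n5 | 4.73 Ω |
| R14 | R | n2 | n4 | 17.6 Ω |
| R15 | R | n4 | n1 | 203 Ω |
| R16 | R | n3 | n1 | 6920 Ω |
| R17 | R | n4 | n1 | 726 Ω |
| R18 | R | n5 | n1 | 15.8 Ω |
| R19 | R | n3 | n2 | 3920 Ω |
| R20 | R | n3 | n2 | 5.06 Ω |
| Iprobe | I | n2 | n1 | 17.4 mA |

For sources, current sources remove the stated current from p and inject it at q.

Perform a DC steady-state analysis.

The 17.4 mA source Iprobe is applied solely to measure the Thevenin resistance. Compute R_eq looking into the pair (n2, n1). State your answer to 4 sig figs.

R_eq = 1.102 Ω

MNA unknowns: 5 node voltages V₁..V_5
R1: Y=0.3676 on G[0,1]
R2: Y=0.8547 on G[1,2]
R3: Y=0.0001185 on G[2,3]
R4: Y=0.2304 on G[0,5]
R5: Y=0.005025 on G[3,0]
R6: Y=0.0001026 on G[0,1]
R7: Y=0.006536 on G[3,4]
R8: Y=0.02257 on G[0,4]
R9: Y=0.0001942 on G[3,2]
R10: Y=0.06803 on G[5,1]
R11: Y=0.0001848 on G[3,0]
R12: Y=0.8130 on G[1,5]
R13: Y=0.2114 on G[4,5]
R14: Y=0.05682 on G[2,4]
R15: Y=0.004926 on G[4,1]
R16: Y=0.0001445 on G[3,1]
R17: Y=0.001377 on G[4,1]
R18: Y=0.06329 on G[5,1]
R19: Y=0.0002551 on G[3,2]
R20: Y=0.1976 on G[3,2]
Iprobe: z[2]−=0.0174, z[1]+=0.0174
solve → V1=0.0006119, V2=-0.01856, V3=-0.01763, V4=-0.003971, V5=-0.0001889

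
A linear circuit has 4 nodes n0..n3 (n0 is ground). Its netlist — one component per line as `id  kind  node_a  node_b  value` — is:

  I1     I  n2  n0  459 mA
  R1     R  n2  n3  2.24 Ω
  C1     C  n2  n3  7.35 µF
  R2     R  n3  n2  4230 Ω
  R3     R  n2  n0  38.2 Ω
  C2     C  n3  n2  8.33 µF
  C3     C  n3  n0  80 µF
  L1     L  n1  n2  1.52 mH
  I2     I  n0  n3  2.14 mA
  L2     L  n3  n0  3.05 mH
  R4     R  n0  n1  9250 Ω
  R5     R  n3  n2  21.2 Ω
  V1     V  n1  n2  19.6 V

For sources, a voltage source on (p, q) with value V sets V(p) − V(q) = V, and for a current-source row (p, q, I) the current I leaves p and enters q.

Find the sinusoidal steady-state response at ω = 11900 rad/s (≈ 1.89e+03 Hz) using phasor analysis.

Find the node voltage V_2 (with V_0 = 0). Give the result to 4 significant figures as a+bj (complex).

-0.8130+0.7336j V

Element admittances at ω=11900 rad/s:
  I1: injects 0.459 A into n0 (from n2)
  Y(R1) = 0.4464+0.000j S between n2,n3
  Y(C1) = 0.000+0.08747j S between n2,n3
  Y(R2) = 0.0002364+0.000j S between n3,n2
  Y(R3) = 0.02618+0.000j S between n2,n0
  Y(C2) = 0.000+0.09913j S between n3,n2
  Y(C3) = 0.000+0.9520j S between n3,n0
  Y(L1) = 0.000-0.05529j S between n1,n2
  I2: injects 0.00214 A into n3 (from n0)
  Y(L2) = 0.000-0.02755j S between n3,n0
  Y(R4) = 0.0001081+0.000j S between n0,n1
  Y(R5) = 0.04717+0.000j S between n3,n2
  V1: constraint V(n1)−V(n2) = 19.6
Assemble and solve the 4×4 MNA system:
  V(n1)=18.79+0.7336j  V(n2)=-0.8130+0.7336j  V(n3)=-0.02086+0.4734j
  i(V1)=-0.002031+1.084j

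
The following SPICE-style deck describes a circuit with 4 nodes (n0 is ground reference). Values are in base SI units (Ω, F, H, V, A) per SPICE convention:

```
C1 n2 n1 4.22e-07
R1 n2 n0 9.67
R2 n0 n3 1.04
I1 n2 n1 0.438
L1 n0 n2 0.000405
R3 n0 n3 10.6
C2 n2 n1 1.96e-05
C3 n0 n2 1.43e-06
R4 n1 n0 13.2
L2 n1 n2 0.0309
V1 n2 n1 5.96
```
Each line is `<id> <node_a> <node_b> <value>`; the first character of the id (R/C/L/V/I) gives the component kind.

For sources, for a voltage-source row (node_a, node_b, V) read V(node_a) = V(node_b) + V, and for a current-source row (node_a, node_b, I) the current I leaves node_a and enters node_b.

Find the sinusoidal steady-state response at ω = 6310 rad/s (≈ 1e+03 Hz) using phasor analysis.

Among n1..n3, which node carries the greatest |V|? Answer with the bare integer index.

Element admittances at ω=6310 rad/s:
  Y(C1) = 0.000+0.002663j S between n2,n1
  Y(R1) = 0.1034+0.000j S between n2,n0
  Y(R2) = 0.9615+0.000j S between n0,n3
  I1: injects 0.438 A into n1 (from n2)
  Y(L1) = 0.000-0.3913j S between n0,n2
  Y(R3) = 0.09434+0.000j S between n0,n3
  Y(C2) = 0.000+0.1237j S between n2,n1
  Y(C3) = 0.000+0.009023j S between n0,n2
  Y(R4) = 0.07576+0.000j S between n1,n0
  Y(L2) = 0.000-0.005129j S between n1,n2
  V1: constraint V(n2)−V(n1) = 5.96
Assemble and solve the 4×4 MNA system:
  V(n1)=-5.506+0.9684j  V(n2)=0.4539+0.9684j  V(n3)=0.000+0.000j
  i(V1)=-0.8551-0.6490j

1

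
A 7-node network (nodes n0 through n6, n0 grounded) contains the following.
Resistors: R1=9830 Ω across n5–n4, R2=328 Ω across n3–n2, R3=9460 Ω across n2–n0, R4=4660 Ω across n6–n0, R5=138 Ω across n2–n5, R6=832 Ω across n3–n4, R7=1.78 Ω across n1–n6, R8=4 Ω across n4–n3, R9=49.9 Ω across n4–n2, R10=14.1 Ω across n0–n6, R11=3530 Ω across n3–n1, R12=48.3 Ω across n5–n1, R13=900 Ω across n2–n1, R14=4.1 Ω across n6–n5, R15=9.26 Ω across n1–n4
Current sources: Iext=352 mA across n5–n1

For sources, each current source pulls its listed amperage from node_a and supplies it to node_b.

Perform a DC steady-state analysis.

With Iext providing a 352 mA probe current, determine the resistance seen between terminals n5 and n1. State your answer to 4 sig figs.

Apply KCL at each of the 6 non-ground nodes and solve the resulting linear system.
Node n1: branches {R7, R11, R12, R13, R15, Iext} → V_1 = 0.5430
Node n2: branches {R2, R3, R5, R9, R13} → V_2 = 0.06654
Node n3: branches {R2, R6, R8, R11} → V_3 = 0.4535
Node n4: branches {R1, R6, R8, R9, R15} → V_4 = 0.4581
Node n5: branches {R1, R5, R12, R14, Iext} → V_5 = -1.251
Node n6: branches {R4, R7, R10, R14} → V_6 = -9.887e-05

R_eq = 5.097 Ω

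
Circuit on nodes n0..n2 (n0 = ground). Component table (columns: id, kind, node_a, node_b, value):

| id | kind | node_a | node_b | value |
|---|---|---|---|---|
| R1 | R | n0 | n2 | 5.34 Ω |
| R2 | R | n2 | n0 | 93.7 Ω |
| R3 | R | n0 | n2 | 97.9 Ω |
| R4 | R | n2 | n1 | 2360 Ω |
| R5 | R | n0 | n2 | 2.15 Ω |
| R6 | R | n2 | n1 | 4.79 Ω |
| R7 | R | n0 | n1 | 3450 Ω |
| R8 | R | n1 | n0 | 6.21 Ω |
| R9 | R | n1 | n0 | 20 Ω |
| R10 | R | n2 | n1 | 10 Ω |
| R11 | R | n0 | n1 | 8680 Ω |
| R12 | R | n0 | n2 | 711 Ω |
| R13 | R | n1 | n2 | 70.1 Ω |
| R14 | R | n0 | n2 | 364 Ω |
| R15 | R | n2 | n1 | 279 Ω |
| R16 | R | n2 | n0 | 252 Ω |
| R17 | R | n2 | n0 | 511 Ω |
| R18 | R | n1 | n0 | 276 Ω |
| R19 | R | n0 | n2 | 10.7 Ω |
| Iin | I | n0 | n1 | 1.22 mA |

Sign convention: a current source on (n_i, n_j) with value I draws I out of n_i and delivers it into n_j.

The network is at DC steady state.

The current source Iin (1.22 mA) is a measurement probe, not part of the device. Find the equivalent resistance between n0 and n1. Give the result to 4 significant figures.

R_eq = 2.246 Ω

Apply KCL at each of the 2 non-ground nodes and solve the resulting linear system.
Node n1: branches {R4, R6, R7, R8, R9, R10, R11, R13, R15, R18, Iin} → V_1 = 0.002740
Node n2: branches {R1, R2, R3, R4, R5, R6, R10, R12, R13, R14, R15, R16, R17, R19} → V_2 = 0.0008119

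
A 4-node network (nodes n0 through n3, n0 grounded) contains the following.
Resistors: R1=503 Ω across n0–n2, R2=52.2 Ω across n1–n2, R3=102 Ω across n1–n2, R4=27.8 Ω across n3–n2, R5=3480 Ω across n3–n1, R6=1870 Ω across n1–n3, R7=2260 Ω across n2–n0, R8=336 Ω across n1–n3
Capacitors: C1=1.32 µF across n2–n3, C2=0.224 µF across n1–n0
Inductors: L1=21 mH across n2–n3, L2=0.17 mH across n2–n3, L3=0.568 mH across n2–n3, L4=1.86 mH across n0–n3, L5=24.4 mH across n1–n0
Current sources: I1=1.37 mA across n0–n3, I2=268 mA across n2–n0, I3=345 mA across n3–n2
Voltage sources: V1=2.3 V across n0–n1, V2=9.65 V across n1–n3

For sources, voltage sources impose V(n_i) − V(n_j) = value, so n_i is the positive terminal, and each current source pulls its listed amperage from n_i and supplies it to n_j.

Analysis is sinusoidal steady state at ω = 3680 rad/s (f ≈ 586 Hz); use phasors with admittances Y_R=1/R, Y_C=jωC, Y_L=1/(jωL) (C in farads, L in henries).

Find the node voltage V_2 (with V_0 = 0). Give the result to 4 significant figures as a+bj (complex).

-11.94+0.1847j V

MNA unknowns: 3 node voltages V₁..V_3 plus 2 source currents (V1, V2)
R1: Y=0.001988+0.000j on G[0,2]
R2: Y=0.01916+0.000j on G[1,2]
R3: Y=0.009804+0.000j on G[1,2]
C1: Y=0.000+0.004858j on G[2,3]
C2: Y=0.000+0.0008243j on G[1,0]
L1: Y=0.000-0.01294j on G[2,3]
L2: Y=0.000-1.598j on G[2,3]
I1: z[0]−=0.00137, z[3]+=0.00137
R4: Y=0.03597+0.000j on G[3,2]
R5: Y=0.0002874+0.000j on G[3,1]
L3: Y=0.000-0.4784j on G[2,3]
R6: Y=0.0005348+0.000j on G[1,3]
I2: z[2]−=0.268, z[0]+=0.268
L4: Y=0.000-0.1461j on G[0,3]
L5: Y=0.000-0.01114j on G[1,0]
R7: Y=0.0004425+0.000j on G[2,0]
R8: Y=0.002976+0.000j on G[1,3]
I3: z[3]−=0.345, z[2]+=0.345
V1: row V0−V1=2.3, i_V1 at 0,1
V2: row V1−V3=9.65, i_V2 at 1,3
solve → V1=-2.300+0.000j, V2=-11.94+0.1847j, V3=-11.95+0.000j
aux → i_V1=0.2376+1.770j, i_V2=-0.07836+1.752j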